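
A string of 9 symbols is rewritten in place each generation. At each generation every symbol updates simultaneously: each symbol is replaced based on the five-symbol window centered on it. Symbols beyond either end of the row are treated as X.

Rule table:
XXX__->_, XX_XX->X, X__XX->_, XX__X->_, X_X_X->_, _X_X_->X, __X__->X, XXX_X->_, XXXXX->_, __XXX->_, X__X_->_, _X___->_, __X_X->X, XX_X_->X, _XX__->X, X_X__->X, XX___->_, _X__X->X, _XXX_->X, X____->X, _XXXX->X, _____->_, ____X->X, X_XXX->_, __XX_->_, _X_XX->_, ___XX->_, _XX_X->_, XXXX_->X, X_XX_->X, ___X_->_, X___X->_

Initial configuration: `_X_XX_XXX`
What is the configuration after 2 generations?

___XX_X__

X__X_X_X_
___XX_X__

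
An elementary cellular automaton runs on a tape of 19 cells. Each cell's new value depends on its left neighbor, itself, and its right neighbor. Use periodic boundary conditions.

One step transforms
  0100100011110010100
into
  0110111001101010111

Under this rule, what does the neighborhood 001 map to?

At position 0 the neighborhood is 001; the next row has 0 there.

0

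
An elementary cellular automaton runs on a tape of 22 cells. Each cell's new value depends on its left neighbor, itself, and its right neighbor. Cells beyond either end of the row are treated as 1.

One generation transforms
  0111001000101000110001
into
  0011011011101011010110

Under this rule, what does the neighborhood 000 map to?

At position 8 the neighborhood is 000; the next row has 1 there.

1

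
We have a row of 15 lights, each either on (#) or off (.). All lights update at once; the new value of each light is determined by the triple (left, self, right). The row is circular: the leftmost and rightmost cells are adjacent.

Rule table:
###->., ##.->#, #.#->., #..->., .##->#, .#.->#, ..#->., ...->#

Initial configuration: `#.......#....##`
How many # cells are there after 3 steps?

step 1: #.#####.#.##.#.
step 2: #.#...#.#.##.#.
step 3: #.#.#.#.#.##.#.
count of #: 8

8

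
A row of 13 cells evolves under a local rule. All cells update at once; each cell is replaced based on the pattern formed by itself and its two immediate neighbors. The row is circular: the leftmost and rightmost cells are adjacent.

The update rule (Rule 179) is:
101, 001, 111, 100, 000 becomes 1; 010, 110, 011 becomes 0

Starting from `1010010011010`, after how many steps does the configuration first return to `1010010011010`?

0101101100101
1010010011010

2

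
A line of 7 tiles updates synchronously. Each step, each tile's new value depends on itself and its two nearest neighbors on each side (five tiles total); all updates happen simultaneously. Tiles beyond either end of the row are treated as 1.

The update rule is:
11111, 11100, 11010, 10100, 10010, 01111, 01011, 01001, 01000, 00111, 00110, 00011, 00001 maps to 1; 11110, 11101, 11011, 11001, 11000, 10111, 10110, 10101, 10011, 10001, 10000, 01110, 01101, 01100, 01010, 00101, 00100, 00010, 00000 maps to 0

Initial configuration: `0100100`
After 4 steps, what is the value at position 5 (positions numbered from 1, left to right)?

0

step 1: 1111010
step 2: 1100101
step 3: 0101010
step 4: 1000001
position 5 holds 0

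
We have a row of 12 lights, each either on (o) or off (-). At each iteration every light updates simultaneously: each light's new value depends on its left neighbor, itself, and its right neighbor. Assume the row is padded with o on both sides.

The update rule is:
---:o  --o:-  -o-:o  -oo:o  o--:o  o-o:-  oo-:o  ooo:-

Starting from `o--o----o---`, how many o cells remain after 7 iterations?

6

oo-oooo-ooo-
-o-o--o-o-o-
-o-oo-o-o-o-
-o-oo-o-o-o-  (fixed point — unchanged through iteration 7)
count of o: 6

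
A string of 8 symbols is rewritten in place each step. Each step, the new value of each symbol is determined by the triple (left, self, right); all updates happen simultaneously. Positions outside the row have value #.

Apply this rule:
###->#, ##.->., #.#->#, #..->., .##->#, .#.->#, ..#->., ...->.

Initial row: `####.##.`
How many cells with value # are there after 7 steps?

7

###.##.#
##.##.##
#.##.###
.##.####
##.#####
#.######
.#######
count of #: 7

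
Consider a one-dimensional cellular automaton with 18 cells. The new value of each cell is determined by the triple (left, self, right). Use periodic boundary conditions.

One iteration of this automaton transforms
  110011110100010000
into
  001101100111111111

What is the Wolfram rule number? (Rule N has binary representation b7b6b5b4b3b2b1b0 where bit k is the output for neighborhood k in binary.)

151

position 5: 111 → 1  (bit 7 = 1)
position 1: 110 → 0  (bit 6 = 0)
position 8: 101 → 0  (bit 5 = 0)
position 2: 100 → 1  (bit 4 = 1)
position 0: 011 → 0  (bit 3 = 0)
position 9: 010 → 1  (bit 2 = 1)
position 3: 001 → 1  (bit 1 = 1)
position 11: 000 → 1  (bit 0 = 1)
bits b7..b0 = 10010111 = 151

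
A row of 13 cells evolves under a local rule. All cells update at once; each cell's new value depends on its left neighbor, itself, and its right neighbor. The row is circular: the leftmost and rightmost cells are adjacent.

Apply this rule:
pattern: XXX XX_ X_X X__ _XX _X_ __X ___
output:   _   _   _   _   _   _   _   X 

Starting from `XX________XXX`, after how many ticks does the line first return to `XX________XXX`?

___XXXXXX____
XX________XXX

2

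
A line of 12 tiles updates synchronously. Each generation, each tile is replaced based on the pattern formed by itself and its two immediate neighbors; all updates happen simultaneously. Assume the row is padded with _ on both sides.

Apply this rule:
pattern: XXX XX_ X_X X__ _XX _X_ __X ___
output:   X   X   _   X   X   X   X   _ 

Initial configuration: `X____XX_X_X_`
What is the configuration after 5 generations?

XX__XXX_X_XX
XXXXXXX_X_XX
XXXXXXX_X_XX  (fixed point — unchanged through generation 5)

XXXXXXX_X_XX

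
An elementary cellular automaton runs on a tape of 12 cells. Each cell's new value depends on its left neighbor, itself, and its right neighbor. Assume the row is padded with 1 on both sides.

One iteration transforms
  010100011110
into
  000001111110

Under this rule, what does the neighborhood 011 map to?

At position 7 the neighborhood is 011; the next row has 1 there.

1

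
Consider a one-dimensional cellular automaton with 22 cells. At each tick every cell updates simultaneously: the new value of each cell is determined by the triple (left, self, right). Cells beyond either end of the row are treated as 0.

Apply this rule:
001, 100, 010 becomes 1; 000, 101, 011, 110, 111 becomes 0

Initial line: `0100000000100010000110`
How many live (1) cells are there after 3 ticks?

7

1110000001110111001001
0001000010000000111111
0011100111000001000000
count of 1: 7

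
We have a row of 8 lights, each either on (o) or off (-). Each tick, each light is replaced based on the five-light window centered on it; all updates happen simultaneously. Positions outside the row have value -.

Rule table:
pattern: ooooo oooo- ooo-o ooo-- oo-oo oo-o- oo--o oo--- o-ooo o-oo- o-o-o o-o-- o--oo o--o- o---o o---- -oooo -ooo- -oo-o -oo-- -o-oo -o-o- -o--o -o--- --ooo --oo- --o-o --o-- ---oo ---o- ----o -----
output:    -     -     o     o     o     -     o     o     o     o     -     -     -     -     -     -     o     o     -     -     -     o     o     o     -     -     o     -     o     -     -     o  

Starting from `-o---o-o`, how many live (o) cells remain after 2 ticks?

2

--o--oo-
---o---o
count of o: 2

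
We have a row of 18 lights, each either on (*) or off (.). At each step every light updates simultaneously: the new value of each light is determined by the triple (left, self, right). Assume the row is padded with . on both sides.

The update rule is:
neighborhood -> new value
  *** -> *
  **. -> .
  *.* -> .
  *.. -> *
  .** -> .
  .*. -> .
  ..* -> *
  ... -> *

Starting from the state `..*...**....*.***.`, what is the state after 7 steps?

**.***..****...*.*
....*.**.**.***...
****.........*.***
.**.*********...*.
*....*******.***.*
.****.*****...*...
*.**...***.***.***

*.**...***.***.***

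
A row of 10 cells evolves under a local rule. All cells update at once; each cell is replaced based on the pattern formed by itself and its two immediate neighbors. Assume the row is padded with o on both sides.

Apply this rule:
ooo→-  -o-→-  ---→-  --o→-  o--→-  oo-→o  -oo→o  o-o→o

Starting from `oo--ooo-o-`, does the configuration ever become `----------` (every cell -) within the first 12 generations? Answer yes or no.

no

-o--o-oo-o
o----ooooo
o----o----
o---------
o---------  (fixed point — unchanged through generation 12)
generation 12 is o---------, still not uniform -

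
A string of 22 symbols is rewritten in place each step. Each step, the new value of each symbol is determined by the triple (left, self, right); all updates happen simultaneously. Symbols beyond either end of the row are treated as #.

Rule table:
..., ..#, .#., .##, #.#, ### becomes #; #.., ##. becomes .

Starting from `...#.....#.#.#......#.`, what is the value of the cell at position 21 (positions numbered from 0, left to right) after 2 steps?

step 1: .###.#########.#######
step 2: ###.#########.########
position 21 holds #

#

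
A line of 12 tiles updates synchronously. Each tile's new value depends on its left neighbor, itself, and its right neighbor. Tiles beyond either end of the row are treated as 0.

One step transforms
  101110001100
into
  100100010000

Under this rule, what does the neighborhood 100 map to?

At position 5 the neighborhood is 100; the next row has 0 there.

0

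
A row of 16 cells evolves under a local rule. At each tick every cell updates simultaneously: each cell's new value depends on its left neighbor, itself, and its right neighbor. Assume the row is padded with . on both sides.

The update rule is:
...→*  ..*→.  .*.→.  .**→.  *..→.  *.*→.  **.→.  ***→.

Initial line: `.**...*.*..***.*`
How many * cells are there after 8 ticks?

tick 1: ....*...........
tick 2: ***...**********
tick 3: ....*...........  (repeats tick 1; period 2)
tick 8: ***...**********
count of *: 13

13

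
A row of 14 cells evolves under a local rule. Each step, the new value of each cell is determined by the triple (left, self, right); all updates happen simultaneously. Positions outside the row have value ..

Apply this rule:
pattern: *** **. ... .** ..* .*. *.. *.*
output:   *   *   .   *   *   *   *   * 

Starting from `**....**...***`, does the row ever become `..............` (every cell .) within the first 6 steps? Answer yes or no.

no

step 1: ***..****.****
step 2: **************
step 3: **************  (fixed point — unchanged through step 6)
step 6 is **************, still not uniform .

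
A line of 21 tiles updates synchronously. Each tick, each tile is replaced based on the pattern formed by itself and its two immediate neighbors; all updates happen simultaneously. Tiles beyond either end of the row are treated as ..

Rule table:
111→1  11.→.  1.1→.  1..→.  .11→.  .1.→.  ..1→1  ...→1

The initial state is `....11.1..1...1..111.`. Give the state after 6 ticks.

...11.11..1..1...111.

1111.....1..11..1.1..
.11..1111..1...1....1
1...1.11..1..11..111.
..11.....1..1...1.1..
11...1111..1..11....1
...11.11..1..1...111.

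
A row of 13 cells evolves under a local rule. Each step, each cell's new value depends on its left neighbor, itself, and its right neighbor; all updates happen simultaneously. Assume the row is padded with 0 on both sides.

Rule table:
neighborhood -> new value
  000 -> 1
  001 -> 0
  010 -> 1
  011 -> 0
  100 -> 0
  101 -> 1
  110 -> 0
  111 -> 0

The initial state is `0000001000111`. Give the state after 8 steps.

1111101010000
0000011110111
1111000001000
0000011101011
1111000011100
0000011000001
1111000011101
0000011000011

0000011000011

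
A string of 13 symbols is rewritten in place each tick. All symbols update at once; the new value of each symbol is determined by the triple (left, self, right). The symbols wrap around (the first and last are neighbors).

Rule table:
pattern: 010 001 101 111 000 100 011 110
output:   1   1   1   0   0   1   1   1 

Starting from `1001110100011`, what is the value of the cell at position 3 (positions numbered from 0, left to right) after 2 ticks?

1

1111011110110
1001110011111
position 3 holds 1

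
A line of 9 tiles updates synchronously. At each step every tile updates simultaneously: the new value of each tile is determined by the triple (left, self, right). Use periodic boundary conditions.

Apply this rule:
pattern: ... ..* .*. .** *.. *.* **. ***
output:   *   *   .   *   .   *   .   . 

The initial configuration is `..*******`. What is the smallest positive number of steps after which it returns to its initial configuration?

.**......
**..*****
...**....
****..***
.....**..
******..*
.......**
.*******.
**.......
*..******
..**.....
***..****
....**...
*****..**
......**.
*******..
*.......*
..*******

18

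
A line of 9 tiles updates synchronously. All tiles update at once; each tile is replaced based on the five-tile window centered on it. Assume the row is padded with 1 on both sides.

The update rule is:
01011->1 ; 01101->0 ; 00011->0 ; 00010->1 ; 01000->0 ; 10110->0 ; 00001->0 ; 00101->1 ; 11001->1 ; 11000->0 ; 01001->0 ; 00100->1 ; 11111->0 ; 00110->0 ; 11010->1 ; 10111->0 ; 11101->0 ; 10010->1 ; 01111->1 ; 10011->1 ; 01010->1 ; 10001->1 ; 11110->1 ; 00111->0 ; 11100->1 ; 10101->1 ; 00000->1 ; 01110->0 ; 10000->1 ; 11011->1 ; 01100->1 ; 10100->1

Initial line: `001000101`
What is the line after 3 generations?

generation 1: 111011110
generation 2: 010101101
generation 3: 111110010

111110010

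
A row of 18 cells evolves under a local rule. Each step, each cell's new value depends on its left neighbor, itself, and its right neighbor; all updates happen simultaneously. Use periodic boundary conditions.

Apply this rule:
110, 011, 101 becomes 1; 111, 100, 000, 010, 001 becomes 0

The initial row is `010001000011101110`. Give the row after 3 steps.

000000000001111100

step 1: 000000000010111010
step 2: 000000000001101100
step 3: 000000000001111100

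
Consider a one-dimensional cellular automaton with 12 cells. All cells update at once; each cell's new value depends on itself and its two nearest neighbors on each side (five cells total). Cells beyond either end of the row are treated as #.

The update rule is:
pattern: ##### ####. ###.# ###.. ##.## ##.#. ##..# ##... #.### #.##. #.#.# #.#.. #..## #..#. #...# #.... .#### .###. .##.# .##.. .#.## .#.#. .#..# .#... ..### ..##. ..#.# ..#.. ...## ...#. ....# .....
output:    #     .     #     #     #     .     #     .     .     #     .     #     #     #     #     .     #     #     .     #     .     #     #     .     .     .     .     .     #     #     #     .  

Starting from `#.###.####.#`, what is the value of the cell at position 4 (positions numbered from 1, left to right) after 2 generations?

.

generation 1: ##.###.#.##.
generation 2: .##.##...#.#
position 4 holds .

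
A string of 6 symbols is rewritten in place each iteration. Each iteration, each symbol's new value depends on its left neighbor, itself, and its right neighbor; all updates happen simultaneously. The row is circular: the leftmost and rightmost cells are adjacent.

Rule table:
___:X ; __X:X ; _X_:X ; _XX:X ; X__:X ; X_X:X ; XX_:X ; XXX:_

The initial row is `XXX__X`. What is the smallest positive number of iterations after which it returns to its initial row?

__XXXX
XXX__X

2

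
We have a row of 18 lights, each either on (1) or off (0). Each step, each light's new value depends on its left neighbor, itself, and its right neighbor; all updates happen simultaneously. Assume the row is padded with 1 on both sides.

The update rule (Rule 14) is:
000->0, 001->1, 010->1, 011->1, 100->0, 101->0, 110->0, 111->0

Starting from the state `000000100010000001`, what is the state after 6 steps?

000001100110000011
000011001100000110
000110011000001100
001100110000011001
011001100000110011
010011000001100110

010011000001100110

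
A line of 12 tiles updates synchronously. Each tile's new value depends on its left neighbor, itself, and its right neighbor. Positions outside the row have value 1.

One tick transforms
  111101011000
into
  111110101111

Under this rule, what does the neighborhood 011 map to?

At position 7 the neighborhood is 011; the next row has 0 there.

0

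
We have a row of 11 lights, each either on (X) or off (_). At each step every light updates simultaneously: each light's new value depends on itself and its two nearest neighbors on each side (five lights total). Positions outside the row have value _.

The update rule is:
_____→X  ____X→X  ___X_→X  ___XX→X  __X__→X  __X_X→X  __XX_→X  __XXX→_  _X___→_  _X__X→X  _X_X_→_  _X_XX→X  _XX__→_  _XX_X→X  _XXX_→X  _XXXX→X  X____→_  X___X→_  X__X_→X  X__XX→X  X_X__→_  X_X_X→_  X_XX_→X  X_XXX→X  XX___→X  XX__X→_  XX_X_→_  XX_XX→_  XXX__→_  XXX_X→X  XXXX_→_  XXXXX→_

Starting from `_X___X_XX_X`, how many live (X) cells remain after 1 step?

XX__XXXXX__
count of X: 7

7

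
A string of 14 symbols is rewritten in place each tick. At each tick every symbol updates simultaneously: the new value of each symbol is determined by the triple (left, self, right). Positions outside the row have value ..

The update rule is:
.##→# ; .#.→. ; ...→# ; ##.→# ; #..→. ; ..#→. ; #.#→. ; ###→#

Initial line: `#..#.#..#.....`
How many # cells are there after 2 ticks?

13

tick 1: ..........####
tick 2: #########.####
count of #: 13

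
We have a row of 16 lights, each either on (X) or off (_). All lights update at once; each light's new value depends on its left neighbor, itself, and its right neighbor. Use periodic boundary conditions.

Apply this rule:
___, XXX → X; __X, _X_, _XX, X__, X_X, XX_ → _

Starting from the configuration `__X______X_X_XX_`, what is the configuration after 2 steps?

__X__XX__XXXXXX_

X___XXXX________
__X__XX__XXXXXX_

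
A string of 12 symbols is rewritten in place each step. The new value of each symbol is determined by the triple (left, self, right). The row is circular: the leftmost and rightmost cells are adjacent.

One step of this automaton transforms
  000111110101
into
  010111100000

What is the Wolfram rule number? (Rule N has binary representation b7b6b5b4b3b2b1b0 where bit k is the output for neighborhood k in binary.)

137

position 4: 111 → 1  (bit 7 = 1)
position 7: 110 → 0  (bit 6 = 0)
position 8: 101 → 0  (bit 5 = 0)
position 0: 100 → 0  (bit 4 = 0)
position 3: 011 → 1  (bit 3 = 1)
position 9: 010 → 0  (bit 2 = 0)
position 2: 001 → 0  (bit 1 = 0)
position 1: 000 → 1  (bit 0 = 1)
bits b7..b0 = 10001001 = 137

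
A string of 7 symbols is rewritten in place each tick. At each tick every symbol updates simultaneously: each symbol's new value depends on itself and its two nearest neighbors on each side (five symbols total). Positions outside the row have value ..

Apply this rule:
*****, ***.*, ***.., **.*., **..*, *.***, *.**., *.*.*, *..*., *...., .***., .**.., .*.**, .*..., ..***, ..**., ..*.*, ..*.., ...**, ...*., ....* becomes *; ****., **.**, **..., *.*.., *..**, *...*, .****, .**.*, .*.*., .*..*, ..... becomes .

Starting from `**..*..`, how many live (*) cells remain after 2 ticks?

*******
*.***.*
count of *: 5

5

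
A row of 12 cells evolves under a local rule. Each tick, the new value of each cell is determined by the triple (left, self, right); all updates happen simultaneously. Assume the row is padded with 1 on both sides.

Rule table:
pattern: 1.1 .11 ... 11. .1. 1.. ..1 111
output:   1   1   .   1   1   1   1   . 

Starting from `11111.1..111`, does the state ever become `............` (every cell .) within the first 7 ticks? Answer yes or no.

no

....111111..
1..11....111
111111..11..
.....1111111
1...11......
11.1111....1
.111..11..11
tick 7 is .111..11..11, still not uniform .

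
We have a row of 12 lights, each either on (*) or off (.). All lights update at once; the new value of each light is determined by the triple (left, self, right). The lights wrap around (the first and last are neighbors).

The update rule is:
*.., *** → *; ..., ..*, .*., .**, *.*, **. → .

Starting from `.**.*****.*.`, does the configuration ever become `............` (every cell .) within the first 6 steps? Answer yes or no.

.....***...*
*.....*.*...
.*.......*..
..*.......*.
...*.......*
*...*.......
step 6 is *...*......., still not uniform .

no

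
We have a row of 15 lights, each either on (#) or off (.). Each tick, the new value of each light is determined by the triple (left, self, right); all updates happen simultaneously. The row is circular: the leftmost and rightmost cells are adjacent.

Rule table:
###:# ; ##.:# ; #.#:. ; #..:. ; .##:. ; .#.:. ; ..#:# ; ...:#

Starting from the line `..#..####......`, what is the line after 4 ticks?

##..#.###.#####
##.#...##..####
##...##.#.#.###
##.##.#......##

##.##.#......##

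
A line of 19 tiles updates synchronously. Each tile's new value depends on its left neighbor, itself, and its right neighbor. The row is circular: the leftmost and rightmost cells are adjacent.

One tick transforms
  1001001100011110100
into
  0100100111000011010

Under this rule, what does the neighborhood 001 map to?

At position 2 the neighborhood is 001; the next row has 0 there.

0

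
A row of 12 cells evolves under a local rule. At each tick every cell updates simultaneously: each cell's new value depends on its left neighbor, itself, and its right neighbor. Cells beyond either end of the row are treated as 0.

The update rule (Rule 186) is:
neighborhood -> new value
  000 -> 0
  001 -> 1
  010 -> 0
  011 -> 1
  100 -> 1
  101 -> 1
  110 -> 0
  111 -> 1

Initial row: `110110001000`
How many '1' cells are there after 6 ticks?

101101010100
011010101010
110101010101
101010101010
010101010101
101010101010
count of 1: 6

6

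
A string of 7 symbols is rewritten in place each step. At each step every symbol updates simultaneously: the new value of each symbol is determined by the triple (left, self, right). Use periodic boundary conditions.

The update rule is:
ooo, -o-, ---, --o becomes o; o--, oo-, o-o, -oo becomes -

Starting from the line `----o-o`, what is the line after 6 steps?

o--ooo-

step 1: -oooo-o
step 2: --oo--o
step 3: -o---oo
step 4: -o-oo--
step 5: oo----o
step 6: o--ooo-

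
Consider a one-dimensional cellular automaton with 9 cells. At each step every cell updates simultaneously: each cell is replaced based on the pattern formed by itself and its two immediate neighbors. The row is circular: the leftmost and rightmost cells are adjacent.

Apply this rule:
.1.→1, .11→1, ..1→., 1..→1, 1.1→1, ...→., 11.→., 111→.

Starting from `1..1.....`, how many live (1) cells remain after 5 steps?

11.11....
1.11.1...
111.111..
1..11..1.
11.1.1.11
count of 1: 6

6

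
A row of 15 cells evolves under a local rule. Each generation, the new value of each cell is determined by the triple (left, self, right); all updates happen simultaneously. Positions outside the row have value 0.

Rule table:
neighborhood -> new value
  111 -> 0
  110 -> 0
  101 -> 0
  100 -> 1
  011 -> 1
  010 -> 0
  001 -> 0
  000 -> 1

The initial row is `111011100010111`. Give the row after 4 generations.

100010011000100
011001010110011
010100000101010
000011110000001

000011110000001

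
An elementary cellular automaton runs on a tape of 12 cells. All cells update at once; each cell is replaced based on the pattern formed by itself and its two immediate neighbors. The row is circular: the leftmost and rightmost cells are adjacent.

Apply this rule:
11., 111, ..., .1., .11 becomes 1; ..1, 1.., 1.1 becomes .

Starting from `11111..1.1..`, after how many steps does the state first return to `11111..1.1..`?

step 1: 11111..1.1..

1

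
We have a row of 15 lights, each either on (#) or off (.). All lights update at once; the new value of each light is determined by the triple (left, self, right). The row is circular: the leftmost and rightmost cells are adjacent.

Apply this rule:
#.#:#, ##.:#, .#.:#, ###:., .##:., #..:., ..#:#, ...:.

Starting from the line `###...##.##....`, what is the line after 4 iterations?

##.#.#.#.#####.

..#..#.##.#...#
.##.###.###..##
#.##..##..#.#.#
##.#.#.#.#####.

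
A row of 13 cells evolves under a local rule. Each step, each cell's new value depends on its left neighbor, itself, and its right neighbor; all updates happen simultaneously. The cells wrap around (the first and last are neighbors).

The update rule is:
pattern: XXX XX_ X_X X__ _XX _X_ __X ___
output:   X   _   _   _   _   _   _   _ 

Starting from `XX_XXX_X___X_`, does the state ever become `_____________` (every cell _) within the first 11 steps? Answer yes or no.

yes

step 1: ____X________
step 2: _____________
all cells are _ at step 2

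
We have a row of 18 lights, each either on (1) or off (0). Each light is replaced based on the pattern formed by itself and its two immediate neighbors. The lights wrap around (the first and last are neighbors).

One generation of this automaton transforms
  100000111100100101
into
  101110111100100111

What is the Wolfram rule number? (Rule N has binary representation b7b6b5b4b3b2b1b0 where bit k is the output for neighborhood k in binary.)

237

position 7: 111 → 1  (bit 7 = 1)
position 0: 110 → 1  (bit 6 = 1)
position 16: 101 → 1  (bit 5 = 1)
position 1: 100 → 0  (bit 4 = 0)
position 6: 011 → 1  (bit 3 = 1)
position 12: 010 → 1  (bit 2 = 1)
position 5: 001 → 0  (bit 1 = 0)
position 2: 000 → 1  (bit 0 = 1)
bits b7..b0 = 11101101 = 237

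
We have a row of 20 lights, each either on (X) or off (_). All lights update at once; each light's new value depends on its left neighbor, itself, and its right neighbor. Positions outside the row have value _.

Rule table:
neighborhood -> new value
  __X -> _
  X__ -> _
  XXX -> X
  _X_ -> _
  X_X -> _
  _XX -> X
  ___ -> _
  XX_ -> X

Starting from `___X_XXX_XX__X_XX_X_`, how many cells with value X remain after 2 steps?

_____XXX_XX____XX___
_____XXX_XX____XX___
count of X: 7

7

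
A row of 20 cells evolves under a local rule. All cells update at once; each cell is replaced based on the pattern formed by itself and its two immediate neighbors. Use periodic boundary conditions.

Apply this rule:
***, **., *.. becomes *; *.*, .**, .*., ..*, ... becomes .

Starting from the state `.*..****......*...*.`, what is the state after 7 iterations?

iteration 1: ..*..****......*...*
iteration 2: *..*..****......*...
iteration 3: .*..*..****......*..
iteration 4: ..*..*..****......*.
iteration 5: ...*..*..****......*
iteration 6: *...*..*..****......
iteration 7: .*...*..*..****.....

.*...*..*..****.....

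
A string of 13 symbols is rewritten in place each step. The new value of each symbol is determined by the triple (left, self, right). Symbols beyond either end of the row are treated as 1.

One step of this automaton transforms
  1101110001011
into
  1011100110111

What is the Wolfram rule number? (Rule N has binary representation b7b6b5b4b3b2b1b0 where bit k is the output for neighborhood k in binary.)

171

position 0: 111 → 1  (bit 7 = 1)
position 1: 110 → 0  (bit 6 = 0)
position 2: 101 → 1  (bit 5 = 1)
position 6: 100 → 0  (bit 4 = 0)
position 3: 011 → 1  (bit 3 = 1)
position 9: 010 → 0  (bit 2 = 0)
position 8: 001 → 1  (bit 1 = 1)
position 7: 000 → 1  (bit 0 = 1)
bits b7..b0 = 10101011 = 171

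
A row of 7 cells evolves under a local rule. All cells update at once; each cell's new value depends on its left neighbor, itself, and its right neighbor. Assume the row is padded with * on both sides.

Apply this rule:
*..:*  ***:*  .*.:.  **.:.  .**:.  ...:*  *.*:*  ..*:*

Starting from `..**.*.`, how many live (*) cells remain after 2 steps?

**..*.*
*.**.*.
count of *: 4

4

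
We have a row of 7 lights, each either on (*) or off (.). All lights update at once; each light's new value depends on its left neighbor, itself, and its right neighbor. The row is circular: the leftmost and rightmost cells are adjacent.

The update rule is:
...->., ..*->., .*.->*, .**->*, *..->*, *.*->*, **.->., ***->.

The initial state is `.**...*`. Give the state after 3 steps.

**.*..*
..***.*
*.*..**

*.*..**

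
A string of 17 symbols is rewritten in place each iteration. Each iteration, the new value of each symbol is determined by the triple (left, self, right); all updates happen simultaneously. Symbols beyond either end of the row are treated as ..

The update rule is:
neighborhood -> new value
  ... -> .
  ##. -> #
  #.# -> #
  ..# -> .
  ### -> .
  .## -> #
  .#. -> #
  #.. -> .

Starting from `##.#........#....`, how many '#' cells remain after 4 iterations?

iteration 1: ####........#....
iteration 2: #..#........#....
iteration 3: #..#........#....  (fixed point — unchanged through iteration 4)
count of #: 3

3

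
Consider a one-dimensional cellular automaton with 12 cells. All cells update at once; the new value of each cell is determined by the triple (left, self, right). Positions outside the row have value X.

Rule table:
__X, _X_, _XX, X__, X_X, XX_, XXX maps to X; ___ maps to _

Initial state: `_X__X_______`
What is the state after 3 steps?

XXXXXXXX_XXX

XXXXXX_____X
XXXXXXX___XX
XXXXXXXX_XXX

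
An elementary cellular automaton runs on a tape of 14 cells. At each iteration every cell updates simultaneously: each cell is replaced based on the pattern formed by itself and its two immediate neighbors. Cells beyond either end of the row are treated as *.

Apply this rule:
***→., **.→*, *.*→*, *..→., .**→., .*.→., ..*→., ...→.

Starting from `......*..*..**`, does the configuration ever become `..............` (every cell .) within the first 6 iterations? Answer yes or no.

..............
all cells are . at iteration 1

yes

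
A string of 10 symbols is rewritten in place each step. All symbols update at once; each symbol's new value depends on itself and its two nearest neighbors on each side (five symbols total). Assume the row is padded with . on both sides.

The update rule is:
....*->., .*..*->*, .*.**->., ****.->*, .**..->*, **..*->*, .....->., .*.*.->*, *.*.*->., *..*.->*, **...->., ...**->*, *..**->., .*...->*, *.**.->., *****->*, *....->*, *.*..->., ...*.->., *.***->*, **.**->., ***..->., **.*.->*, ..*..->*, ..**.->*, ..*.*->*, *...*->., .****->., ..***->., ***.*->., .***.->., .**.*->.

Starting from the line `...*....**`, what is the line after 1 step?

...***.***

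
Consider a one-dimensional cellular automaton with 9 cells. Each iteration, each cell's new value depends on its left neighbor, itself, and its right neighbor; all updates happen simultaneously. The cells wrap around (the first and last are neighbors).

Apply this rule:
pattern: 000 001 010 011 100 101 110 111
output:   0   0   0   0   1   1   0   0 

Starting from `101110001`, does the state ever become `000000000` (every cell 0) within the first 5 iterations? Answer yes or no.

no

iteration 1: 010001000
iteration 2: 001000100
iteration 3: 000100010
iteration 4: 000010001
iteration 5: 100001000
iteration 5 is 100001000, still not uniform 0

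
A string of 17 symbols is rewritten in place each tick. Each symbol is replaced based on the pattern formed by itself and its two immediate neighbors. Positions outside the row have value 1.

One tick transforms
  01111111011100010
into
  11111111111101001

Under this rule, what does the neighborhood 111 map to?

At position 2 the neighborhood is 111; the next row has 1 there.

1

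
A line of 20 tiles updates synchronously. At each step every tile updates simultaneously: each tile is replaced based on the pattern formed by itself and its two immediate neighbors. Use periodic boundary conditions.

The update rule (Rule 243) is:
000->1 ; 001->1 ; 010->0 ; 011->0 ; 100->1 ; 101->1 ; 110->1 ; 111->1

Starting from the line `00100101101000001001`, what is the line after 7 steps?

11011010110111110110
01101101011011111011
10110110101101111101
11011011010110111110
01101101101011011111
10110110110101101111
11011011011010110111

11011011011010110111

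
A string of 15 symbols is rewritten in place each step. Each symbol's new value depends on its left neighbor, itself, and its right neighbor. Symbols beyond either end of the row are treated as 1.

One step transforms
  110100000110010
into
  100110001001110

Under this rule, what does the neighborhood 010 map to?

At position 3 the neighborhood is 010; the next row has 1 there.

1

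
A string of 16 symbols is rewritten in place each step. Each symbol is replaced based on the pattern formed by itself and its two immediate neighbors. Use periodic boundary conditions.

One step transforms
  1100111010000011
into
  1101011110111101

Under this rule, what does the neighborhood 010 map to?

At position 8 the neighborhood is 010; the next row has 1 there.

1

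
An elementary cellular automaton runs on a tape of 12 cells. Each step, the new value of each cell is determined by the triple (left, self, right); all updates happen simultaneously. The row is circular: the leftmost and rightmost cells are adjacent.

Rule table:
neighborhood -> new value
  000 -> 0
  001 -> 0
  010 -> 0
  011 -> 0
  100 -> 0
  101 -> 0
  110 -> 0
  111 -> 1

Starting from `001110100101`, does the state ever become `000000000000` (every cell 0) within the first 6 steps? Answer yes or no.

000100000000
000000000000
all cells are 0 at step 2

yes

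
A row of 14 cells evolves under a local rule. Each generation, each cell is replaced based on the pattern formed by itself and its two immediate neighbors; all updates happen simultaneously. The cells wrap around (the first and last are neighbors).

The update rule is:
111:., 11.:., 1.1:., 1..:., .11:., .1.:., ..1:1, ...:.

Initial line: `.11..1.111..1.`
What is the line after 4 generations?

.1......1..1..

1...1......1..
...1......1..1
..1......1..1.
.1......1..1..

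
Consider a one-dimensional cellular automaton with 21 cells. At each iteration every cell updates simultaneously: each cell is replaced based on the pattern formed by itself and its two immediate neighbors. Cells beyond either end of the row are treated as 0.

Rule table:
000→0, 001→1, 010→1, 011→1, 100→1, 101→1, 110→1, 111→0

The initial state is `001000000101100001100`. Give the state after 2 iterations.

011100001111110011110
110110011000011110011

110110011000011110011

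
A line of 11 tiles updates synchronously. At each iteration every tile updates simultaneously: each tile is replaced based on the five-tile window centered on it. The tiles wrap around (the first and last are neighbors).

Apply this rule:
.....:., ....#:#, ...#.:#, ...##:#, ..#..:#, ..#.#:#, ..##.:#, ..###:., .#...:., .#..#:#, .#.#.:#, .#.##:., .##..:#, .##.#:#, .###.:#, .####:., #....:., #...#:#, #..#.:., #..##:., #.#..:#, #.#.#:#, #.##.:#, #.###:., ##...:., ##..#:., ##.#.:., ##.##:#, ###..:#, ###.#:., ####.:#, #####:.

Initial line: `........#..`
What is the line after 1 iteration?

......###..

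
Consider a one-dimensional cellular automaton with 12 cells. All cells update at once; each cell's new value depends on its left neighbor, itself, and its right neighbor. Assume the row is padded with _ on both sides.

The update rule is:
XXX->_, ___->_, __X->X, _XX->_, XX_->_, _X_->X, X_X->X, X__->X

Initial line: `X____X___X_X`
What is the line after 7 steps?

XX__XXX_XXXX
__XX___X____
_X__X_XXX___
XXXXXX___X__
______X_XXX_
_____XXX___X
____X___X_XX

____X___X_XX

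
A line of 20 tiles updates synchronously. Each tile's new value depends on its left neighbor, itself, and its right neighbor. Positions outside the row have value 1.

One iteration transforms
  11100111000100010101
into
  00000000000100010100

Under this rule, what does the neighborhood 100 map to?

0

At position 3 the neighborhood is 100; the next row has 0 there.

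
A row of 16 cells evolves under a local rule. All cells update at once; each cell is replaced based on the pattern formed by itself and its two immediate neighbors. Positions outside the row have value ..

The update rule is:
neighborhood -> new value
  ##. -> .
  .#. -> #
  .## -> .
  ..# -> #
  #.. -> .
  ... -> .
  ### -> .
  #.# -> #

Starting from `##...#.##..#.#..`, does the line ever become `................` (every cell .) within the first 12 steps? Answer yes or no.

yes

step 1: ....###...####..
step 2: ...#.....#......
step 3: ..##....##......
step 4: .#.....#........
step 5: ##....##........
step 6: .....#..........
step 7: ....##..........
step 8: ...#............
step 9: ..##............
step 10: .#..............
step 11: ##..............
step 12: ................
all cells are . at step 12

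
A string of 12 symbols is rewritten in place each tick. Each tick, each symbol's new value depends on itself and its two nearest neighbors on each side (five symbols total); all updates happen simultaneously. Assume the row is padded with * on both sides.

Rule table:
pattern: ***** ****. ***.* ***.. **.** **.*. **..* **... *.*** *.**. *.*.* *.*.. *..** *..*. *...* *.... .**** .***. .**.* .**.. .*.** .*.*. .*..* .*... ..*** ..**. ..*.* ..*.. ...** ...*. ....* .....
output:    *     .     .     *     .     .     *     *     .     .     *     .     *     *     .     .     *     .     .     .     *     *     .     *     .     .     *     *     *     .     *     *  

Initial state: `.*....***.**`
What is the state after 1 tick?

..*.**.....*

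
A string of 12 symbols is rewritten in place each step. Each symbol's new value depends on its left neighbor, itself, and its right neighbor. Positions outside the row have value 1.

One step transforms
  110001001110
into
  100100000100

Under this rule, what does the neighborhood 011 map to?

0

At position 8 the neighborhood is 011; the next row has 0 there.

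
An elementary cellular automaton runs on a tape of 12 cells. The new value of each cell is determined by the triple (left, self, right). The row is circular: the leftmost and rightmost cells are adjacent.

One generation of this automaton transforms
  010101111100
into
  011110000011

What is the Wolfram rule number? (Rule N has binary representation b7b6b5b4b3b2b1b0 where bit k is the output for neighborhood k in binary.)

position 6: 111 → 0  (bit 7 = 0)
position 9: 110 → 0  (bit 6 = 0)
position 2: 101 → 1  (bit 5 = 1)
position 10: 100 → 1  (bit 4 = 1)
position 5: 011 → 0  (bit 3 = 0)
position 1: 010 → 1  (bit 2 = 1)
position 0: 001 → 0  (bit 1 = 0)
position 11: 000 → 1  (bit 0 = 1)
bits b7..b0 = 00110101 = 53

53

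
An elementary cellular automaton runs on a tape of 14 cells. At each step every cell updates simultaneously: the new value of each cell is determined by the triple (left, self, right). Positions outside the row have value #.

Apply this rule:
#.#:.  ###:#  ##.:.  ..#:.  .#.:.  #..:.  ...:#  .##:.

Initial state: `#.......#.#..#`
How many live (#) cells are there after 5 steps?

..#####.......
...###..#####.
.#..#....###..
......##..#...
.####.......#.
count of #: 5

5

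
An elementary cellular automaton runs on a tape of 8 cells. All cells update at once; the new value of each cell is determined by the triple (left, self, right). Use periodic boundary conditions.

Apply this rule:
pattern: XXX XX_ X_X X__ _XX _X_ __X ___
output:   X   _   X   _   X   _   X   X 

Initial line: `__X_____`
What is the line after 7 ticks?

XX__XXXX
X__XXXXX
__XXXXXX
_XXXXXX_
XXXXXX__
XXXXX__X
XXXX__XX

XXXX__XX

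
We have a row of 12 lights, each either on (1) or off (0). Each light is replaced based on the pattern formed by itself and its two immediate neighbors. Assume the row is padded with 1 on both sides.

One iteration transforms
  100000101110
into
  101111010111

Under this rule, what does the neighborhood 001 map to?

1

At position 5 the neighborhood is 001; the next row has 1 there.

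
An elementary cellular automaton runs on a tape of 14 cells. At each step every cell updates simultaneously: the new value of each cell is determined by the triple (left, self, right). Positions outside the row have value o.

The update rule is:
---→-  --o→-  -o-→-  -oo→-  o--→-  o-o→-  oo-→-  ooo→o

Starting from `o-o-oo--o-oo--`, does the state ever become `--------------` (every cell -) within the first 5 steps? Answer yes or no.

step 1: --------------
all cells are - at step 1

yes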